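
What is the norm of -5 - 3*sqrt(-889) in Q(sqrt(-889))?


N(a + b*sqrt(d)) = a^2 - d*b^2
= (-5)^2 - (-889)*(-3)^2
= 25 + 8001
= 8026

8026


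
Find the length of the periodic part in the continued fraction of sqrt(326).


Run the CF algorithm for sqrt(326).
a_0 = floor(sqrt(326)) = 18; set m_0=0, q_0=1.
Recurrence: m' = q*a - m,  q' = (d - m'^2)/q,  a' = floor((a_0 + m')/q').
  step 1: m=18, q=2, a=18
  step 2: m=18, q=1, a=36
a_2 = 2*a_0 = 36, so the period closes here.
sqrt(326) = [18; 18, 36]
Period length = 2

2


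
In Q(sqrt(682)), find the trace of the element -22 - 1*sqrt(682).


Tr(a + b*sqrt(d)) = (a + b*sqrt(d)) + (a - b*sqrt(d)) = 2a
= 2 * (-22)
= -44

-44


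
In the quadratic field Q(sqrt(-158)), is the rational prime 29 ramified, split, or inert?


K = Q(sqrt(-158)). Since d mod 4 = 2, disc(K) = -632.
Check p | disc: -632 mod 29 = 6.
p does not divide disc. Compute Legendre symbol (d/p):
16^((29-1)/2) mod 29 = 1
(d/p) = 1, so p splits: (p) = P*P' with e=1, f=1, g=2.
Therefore p is split.

split


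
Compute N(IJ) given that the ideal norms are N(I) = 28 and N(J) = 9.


N(IJ) = N(I) * N(J)
= 28 * 9
= 252

252


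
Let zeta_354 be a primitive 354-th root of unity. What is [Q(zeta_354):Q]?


The degree equals Euler's totient phi(354).
354 = 2 * 3 * 59
phi(354) = 116

116


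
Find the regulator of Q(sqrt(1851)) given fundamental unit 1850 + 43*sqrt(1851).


epsilon = 1850 + 43*sqrt(1851)
= 3699.9997
R = ln(3699.9997)
= 8.2161

8.2161


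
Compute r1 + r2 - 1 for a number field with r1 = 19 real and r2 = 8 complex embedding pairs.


By Dirichlet's unit theorem:
rank = r1 + r2 - 1
= 19 + 8 - 1
= 26

26


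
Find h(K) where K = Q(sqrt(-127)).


K = Q(sqrt(-127)). d mod 4 = 1, so D = disc(K) = d = -127
h(K) equals the number of primitive reduced positive-definite forms (a, b, c) = a*x^2 + b*x*y + c*y^2 with b^2 - 4ac = D,
where reduced means |b| <= a <= c, with b >= 0 whenever |b| = a or a = c, and primitive means gcd(a, b, c) = 1.
Reduced forces 3a^2 <= |D| = 127, so 1 <= a <= 6; b must have the parity of D, and c = (b^2 - D)/(4a) must be an integer >= a.
Enumerate a = 1..6, b in [-a, a]:
  a=1: (1, 1, 32)  [1]
  a=2: (2, -1, 16), (2, 1, 16)  [2]
  a=3: none
  a=4: (4, -1, 8), (4, 1, 8)  [2]
  a=5..6: none
Total reduced forms: 1 + 2 + 2 = 5
h = 5

5


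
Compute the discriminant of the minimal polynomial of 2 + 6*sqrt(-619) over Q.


The element 2 + 6*sqrt(-619) has minimal polynomial:
x^2 - 4*x + 22288
Discriminant = (-4)^2 - 4*(22288)
= 16 - 89152
= -89136

-89136


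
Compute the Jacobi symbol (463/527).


Compute (463/527) via quadratic reciprocity:
  reciprocity: (463/527) -> -(527/463)
  reduce: (64/463)
  pull out 2: (2/463) = +1  (since 463 mod 8 = 7)
  pull out 2: (2/463) = +1  (since 463 mod 8 = 7)
  pull out 2: (2/463) = +1  (since 463 mod 8 = 7)
  pull out 2: (2/463) = +1  (since 463 mod 8 = 7)
  pull out 2: (2/463) = +1  (since 463 mod 8 = 7)
  pull out 2: (2/463) = +1  (since 463 mod 8 = 7)
  (1/463) = 1
Product of signs = -1

-1


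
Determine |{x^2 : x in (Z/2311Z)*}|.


For prime p, the number of non-zero quadratic residues is (p-1)/2.
= (2311-1)/2
= 1155

1155


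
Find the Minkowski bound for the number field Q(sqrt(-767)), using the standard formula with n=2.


d = -767, d mod 4 = 1, so disc(K) = d = -767; |disc(K)| = 767
Imaginary quadratic field, so n = 2, s = r2 = 1, r1 = 0
M = (n!/n^n) * (4/pi)^s * sqrt(|disc(K)|) = (2!/2^2) * (4/pi)^1 * sqrt(767)
= 0.5 * 1.273240 * 27.694765
= 17.6310

17.6310


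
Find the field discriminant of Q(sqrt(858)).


For K = Q(sqrt(d)) with d squarefree: disc(K) = d if d = 1 mod 4, and disc(K) = 4d if d = 2 or 3 mod 4.
Here d = 858, and d mod 4 = 2.
d = 2 mod 4, not 1 (O_K = Z[sqrt(d)]), so disc(K) = 4d = 4 * (858) = 3432

3432


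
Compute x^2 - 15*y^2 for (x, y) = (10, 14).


x^2 - d*y^2
= 10^2 - 15*14^2
= 100 - 2940
= -2840

-2840


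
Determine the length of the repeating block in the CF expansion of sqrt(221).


Run the CF algorithm for sqrt(221).
a_0 = floor(sqrt(221)) = 14; set m_0=0, q_0=1.
Recurrence: m' = q*a - m,  q' = (d - m'^2)/q,  a' = floor((a_0 + m')/q').
  step 1: m=14, q=25, a=1
  step 2: m=11, q=4, a=6
  step 3: m=13, q=13, a=2
  step 4: m=13, q=4, a=6
  step 5: m=11, q=25, a=1
  step 6: m=14, q=1, a=28
a_6 = 2*a_0 = 28, so the period closes here.
sqrt(221) = [14; 1, 6, 2, 6, 1, 28]
Period length = 6

6


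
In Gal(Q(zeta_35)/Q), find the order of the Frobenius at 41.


The Frobenius at p in Gal(Q(zeta_n)/Q) = (Z/nZ)* is the class of p, so its order is ord_35(41), the smallest k >= 1 with 41^k = 1 mod 35.
n = 35 = 5 * 7, phi(35) = 24; the order divides phi(n).
Divisors of 24: 1, 2, 3, 4, 6, 8, 12, 24
Repeated squaring mod 35: 41^1 = 6, 41^2 = 1, 41^4 = 1, 41^8 = 1, 41^16 = 1
Test divisors in increasing order:
  k=1: 41^1 = 6 mod 35
  k=2: 41^2 = 1 mod 35  <- first divisor giving 1
Order = 2

2


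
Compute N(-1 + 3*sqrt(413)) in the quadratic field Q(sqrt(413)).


N(a + b*sqrt(d)) = a^2 - d*b^2
= (-1)^2 - (413)*(3)^2
= 1 - 3717
= -3716

-3716


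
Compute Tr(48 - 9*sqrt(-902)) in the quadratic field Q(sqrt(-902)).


Tr(a + b*sqrt(d)) = (a + b*sqrt(d)) + (a - b*sqrt(d)) = 2a
= 2 * (48)
= 96

96


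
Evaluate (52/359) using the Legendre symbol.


p = 359 is prime, so compute (52/359) with the reciprocity algorithm (Jacobi-symbol steps: pull out 2s via (2/n), flip via reciprocity, reduce):
  pull out 2: (2/359) = +1  (since 359 mod 8 = 7)
  pull out 2: (2/359) = +1  (since 359 mod 8 = 7)
  reciprocity: (13/359) -> +(359/13)
  reduce: (8/13)
  pull out 2: (2/13) = -1  (since 13 mod 8 = 5)
  pull out 2: (2/13) = -1  (since 13 mod 8 = 5)
  pull out 2: (2/13) = -1  (since 13 mod 8 = 5)
  (1/13) = 1
Product of signs = -1
(52/359) = -1

-1


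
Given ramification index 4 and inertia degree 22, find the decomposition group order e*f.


|D_P| = e * f
= 4 * 22
= 88

88


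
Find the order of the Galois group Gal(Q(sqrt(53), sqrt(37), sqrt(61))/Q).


The 3 square roots of distinct primes are multiplicatively independent over Q,
so [K:Q] = 2^3 and Gal(K/Q) is isomorphic to (Z/2Z)^3.
|Gal| = 2^3 = 8

8


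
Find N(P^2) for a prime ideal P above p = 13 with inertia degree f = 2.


N(P^a) = p^(a*f)
= 13^(2*2)
= 13^4
= 28561

28561


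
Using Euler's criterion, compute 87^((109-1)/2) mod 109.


p = 109 is prime and the exponent is (p-1)/2 = 54, so by Euler's criterion 87^54 = (87/109) = +1 or -1 mod 109.
Compute by square-and-multiply:
  54 = 32 + 16 + 4 + 2 (binary 110110)
  Repeated squaring mod 109: 87^1 = 87, 87^2 = 48, 87^4 = 15, 87^8 = 7, 87^16 = 49, 87^32 = 3
  87^54 = 87^32 * 87^16 * 87^4 * 87^2 = 3 * 49 * 15 * 48 mod 109
    3 * 49 = 147 = 38 mod 109
    38 * 15 = 570 = 25 mod 109
    25 * 48 = 1200 = 1 mod 109
  87^54 = 1 mod 109
Result 1: 87 is a quadratic residue mod 109.
87^54 mod 109 = 1

1


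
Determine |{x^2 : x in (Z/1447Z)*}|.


For prime p, the number of non-zero quadratic residues is (p-1)/2.
= (1447-1)/2
= 723

723


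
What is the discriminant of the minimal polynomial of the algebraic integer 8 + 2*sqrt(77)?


The element 8 + 2*sqrt(77) has minimal polynomial:
x^2 - 16*x - 244
Discriminant = (-16)^2 - 4*(-244)
= 256 + 976
= 1232

1232


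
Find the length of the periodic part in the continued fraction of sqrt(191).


Run the CF algorithm for sqrt(191).
a_0 = floor(sqrt(191)) = 13; set m_0=0, q_0=1.
Recurrence: m' = q*a - m,  q' = (d - m'^2)/q,  a' = floor((a_0 + m')/q').
  step 1: m=13, q=22, a=1
  step 2: m=9, q=5, a=4
  step 3: m=11, q=14, a=1
  step 4: m=3, q=13, a=1
  step 5: m=10, q=7, a=3
  step 6: m=11, q=10, a=2
  step 7: m=9, q=11, a=2
  step 8: m=13, q=2, a=13
  step 9: m=13, q=11, a=2
  step 10: m=9, q=10, a=2
  step 11: m=11, q=7, a=3
  step 12: m=10, q=13, a=1
  step 13: m=3, q=14, a=1
  step 14: m=11, q=5, a=4
  step 15: m=9, q=22, a=1
  step 16: m=13, q=1, a=26
a_16 = 2*a_0 = 26, so the period closes here.
sqrt(191) = [13; 1, 4, 1, 1, 3, 2, 2, 13, 2, 2, 3, 1, 1, 4, 1, 26]
Period length = 16

16


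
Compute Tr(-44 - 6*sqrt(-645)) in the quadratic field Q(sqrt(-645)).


Tr(a + b*sqrt(d)) = (a + b*sqrt(d)) + (a - b*sqrt(d)) = 2a
= 2 * (-44)
= -88

-88


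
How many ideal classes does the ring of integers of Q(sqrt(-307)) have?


K = Q(sqrt(-307)). d mod 4 = 1, so D = disc(K) = d = -307
h(K) equals the number of primitive reduced positive-definite forms (a, b, c) = a*x^2 + b*x*y + c*y^2 with b^2 - 4ac = D,
where reduced means |b| <= a <= c, with b >= 0 whenever |b| = a or a = c, and primitive means gcd(a, b, c) = 1.
Reduced forces 3a^2 <= |D| = 307, so 1 <= a <= 10; b must have the parity of D, and c = (b^2 - D)/(4a) must be an integer >= a.
Enumerate a = 1..10, b in [-a, a]:
  a=1: (1, 1, 77)  [1]
  a=2..6: none
  a=7: (7, -1, 11), (7, 1, 11)  [2]
  a=8..10: none
Total reduced forms: 1 + 2 = 3
h = 3

3


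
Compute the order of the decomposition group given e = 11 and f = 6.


|D_P| = e * f
= 11 * 6
= 66

66


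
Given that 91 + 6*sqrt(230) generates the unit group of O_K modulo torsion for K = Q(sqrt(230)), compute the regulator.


epsilon = 91 + 6*sqrt(230)
= 181.9945
R = ln(181.9945)
= 5.2040

5.2040


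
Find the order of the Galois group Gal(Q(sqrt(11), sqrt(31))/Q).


The 2 square roots of distinct primes are multiplicatively independent over Q,
so [K:Q] = 2^2 and Gal(K/Q) is isomorphic to (Z/2Z)^2.
|Gal| = 2^2 = 4

4


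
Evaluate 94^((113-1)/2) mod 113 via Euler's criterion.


p = 113 is prime and the exponent is (p-1)/2 = 56, so by Euler's criterion 94^56 = (94/113) = +1 or -1 mod 113.
Compute by square-and-multiply:
  56 = 32 + 16 + 8 (binary 111000)
  Repeated squaring mod 113: 94^1 = 94, 94^2 = 22, 94^4 = 32, 94^8 = 7, 94^16 = 49, 94^32 = 28
  94^56 = 94^32 * 94^16 * 94^8 = 28 * 49 * 7 mod 113
    28 * 49 = 1372 = 16 mod 113
    16 * 7 = 112 = 112 mod 113
  94^56 = 112 mod 113
Result 112 = p - 1 = -1 mod 113: 94 is a quadratic non-residue mod 113. As a residue in [0, p-1] the value is 112.
94^56 mod 113 = 112

112


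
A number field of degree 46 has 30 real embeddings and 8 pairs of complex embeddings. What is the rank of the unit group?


By Dirichlet's unit theorem:
rank = r1 + r2 - 1
= 30 + 8 - 1
= 37

37


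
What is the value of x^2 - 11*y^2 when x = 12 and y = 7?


x^2 - d*y^2
= 12^2 - 11*7^2
= 144 - 539
= -395

-395


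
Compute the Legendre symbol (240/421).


p = 421 is prime, so compute (240/421) with the reciprocity algorithm (Jacobi-symbol steps: pull out 2s via (2/n), flip via reciprocity, reduce):
  pull out 2: (2/421) = -1  (since 421 mod 8 = 5)
  pull out 2: (2/421) = -1  (since 421 mod 8 = 5)
  pull out 2: (2/421) = -1  (since 421 mod 8 = 5)
  pull out 2: (2/421) = -1  (since 421 mod 8 = 5)
  reciprocity: (15/421) -> +(421/15)
  reduce: (1/15)
  (1/15) = 1
Product of signs = 1
(240/421) = 1

1


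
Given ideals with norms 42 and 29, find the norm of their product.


N(IJ) = N(I) * N(J)
= 42 * 29
= 1218

1218


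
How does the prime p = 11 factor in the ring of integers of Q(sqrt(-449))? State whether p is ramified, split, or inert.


K = Q(sqrt(-449)). Since d mod 4 = 3, disc(K) = -1796.
Check p | disc: -1796 mod 11 = 8.
p does not divide disc. Compute Legendre symbol (d/p):
2^((11-1)/2) mod 11 = -1
(d/p) = -1, so p is inert: (p) stays prime with e=1, f=2, g=1.
Therefore p is inert.

inert


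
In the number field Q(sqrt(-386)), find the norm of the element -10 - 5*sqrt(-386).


N(a + b*sqrt(d)) = a^2 - d*b^2
= (-10)^2 - (-386)*(-5)^2
= 100 + 9650
= 9750

9750


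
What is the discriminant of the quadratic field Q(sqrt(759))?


For K = Q(sqrt(d)) with d squarefree: disc(K) = d if d = 1 mod 4, and disc(K) = 4d if d = 2 or 3 mod 4.
Here d = 759, and d mod 4 = 3.
d = 3 mod 4, not 1 (O_K = Z[sqrt(d)]), so disc(K) = 4d = 4 * (759) = 3036

3036


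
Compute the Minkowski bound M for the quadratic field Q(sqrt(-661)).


d = -661, d mod 4 = 3, so disc(K) = 4d = -2644; |disc(K)| = 2644
Imaginary quadratic field, so n = 2, s = r2 = 1, r1 = 0
M = (n!/n^n) * (4/pi)^s * sqrt(|disc(K)|) = (2!/2^2) * (4/pi)^1 * sqrt(2644)
= 0.5 * 1.273240 * 51.419841
= 32.7349

32.7349


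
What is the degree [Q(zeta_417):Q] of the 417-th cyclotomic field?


The degree equals Euler's totient phi(417).
417 = 3 * 139
phi(417) = 276

276


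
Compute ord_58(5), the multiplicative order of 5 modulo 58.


We want ord_58(5), the smallest k >= 1 with 5^k = 1 mod 58.
n = 58 = 2 * 29, phi(58) = 28; the order divides phi(n).
Divisors of 28: 1, 2, 4, 7, 14, 28
Repeated squaring mod 58: 5^1 = 5, 5^2 = 25, 5^4 = 45, 5^8 = 53, 5^16 = 25
Test divisors in increasing order:
  k=1: 5^1 = 5 mod 58
  k=2: 5^2 = 25 mod 58
  k=4: 5^4 = 45 mod 58
  k=7: 5^7 = 45 * 25 * 5 = 57 mod 58
  k=14: 5^14 = 53 * 45 * 25 = 1 mod 58  <- first divisor giving 1
Order = 14

14


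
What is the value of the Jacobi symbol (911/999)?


Compute (911/999) via quadratic reciprocity:
  reciprocity: (911/999) -> -(999/911)
  reduce: (88/911)
  pull out 2: (2/911) = +1  (since 911 mod 8 = 7)
  pull out 2: (2/911) = +1  (since 911 mod 8 = 7)
  pull out 2: (2/911) = +1  (since 911 mod 8 = 7)
  reciprocity: (11/911) -> -(911/11)
  reduce: (9/11)
  reciprocity: (9/11) -> +(11/9)
  reduce: (2/9)
  pull out 2: (2/9) = +1  (since 9 mod 8 = 1)
  (1/9) = 1
Product of signs = 1

1


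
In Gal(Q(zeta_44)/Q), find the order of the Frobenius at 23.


The Frobenius at p in Gal(Q(zeta_n)/Q) = (Z/nZ)* is the class of p, so its order is ord_44(23), the smallest k >= 1 with 23^k = 1 mod 44.
n = 44 = 2^2 * 11, phi(44) = 20; the order divides phi(n).
Divisors of 20: 1, 2, 4, 5, 10, 20
Repeated squaring mod 44: 23^1 = 23, 23^2 = 1, 23^4 = 1, 23^8 = 1, 23^16 = 1
Test divisors in increasing order:
  k=1: 23^1 = 23 mod 44
  k=2: 23^2 = 1 mod 44  <- first divisor giving 1
Order = 2

2


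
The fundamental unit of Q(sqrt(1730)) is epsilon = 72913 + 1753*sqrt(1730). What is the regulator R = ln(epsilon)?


epsilon = 72913 + 1753*sqrt(1730)
= 145826.0000
R = ln(145826.0000)
= 11.8902

11.8902


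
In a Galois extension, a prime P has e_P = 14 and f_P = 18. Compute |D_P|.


|D_P| = e * f
= 14 * 18
= 252

252


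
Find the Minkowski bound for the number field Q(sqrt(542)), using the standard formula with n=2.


d = 542, d mod 4 = 2, so disc(K) = 4d = 2168; |disc(K)| = 2168
Real quadratic field, so n = 2, s = r2 = 0, r1 = 2
M = (n!/n^n) * (4/pi)^s * sqrt(|disc(K)|) = (2!/2^2) * (4/pi)^0 * sqrt(2168)
= 0.5 * 1.000000 * 46.561787
= 23.2809

23.2809


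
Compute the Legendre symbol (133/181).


p = 181 is prime, so compute (133/181) with the reciprocity algorithm (Jacobi-symbol steps: pull out 2s via (2/n), flip via reciprocity, reduce):
  reciprocity: (133/181) -> +(181/133)
  reduce: (48/133)
  pull out 2: (2/133) = -1  (since 133 mod 8 = 5)
  pull out 2: (2/133) = -1  (since 133 mod 8 = 5)
  pull out 2: (2/133) = -1  (since 133 mod 8 = 5)
  pull out 2: (2/133) = -1  (since 133 mod 8 = 5)
  reciprocity: (3/133) -> +(133/3)
  reduce: (1/3)
  (1/3) = 1
Product of signs = 1
(133/181) = 1

1


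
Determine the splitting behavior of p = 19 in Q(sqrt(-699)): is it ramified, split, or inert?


K = Q(sqrt(-699)). Since d mod 4 = 1, disc(K) = -699.
Check p | disc: -699 mod 19 = 4.
p does not divide disc. Compute Legendre symbol (d/p):
4^((19-1)/2) mod 19 = 1
(d/p) = 1, so p splits: (p) = P*P' with e=1, f=1, g=2.
Therefore p is split.

split


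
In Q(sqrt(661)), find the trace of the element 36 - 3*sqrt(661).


Tr(a + b*sqrt(d)) = (a + b*sqrt(d)) + (a - b*sqrt(d)) = 2a
= 2 * (36)
= 72

72


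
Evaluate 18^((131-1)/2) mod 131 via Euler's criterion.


p = 131 is prime and the exponent is (p-1)/2 = 65, so by Euler's criterion 18^65 = (18/131) = +1 or -1 mod 131.
Compute by square-and-multiply:
  65 = 64 + 1 (binary 1000001)
  Repeated squaring mod 131: 18^1 = 18, 18^2 = 62, 18^4 = 45, 18^8 = 60, 18^16 = 63, 18^32 = 39, 18^64 = 80
  18^65 = 18^64 * 18^1 = 80 * 18 mod 131
    80 * 18 = 1440 = 130 mod 131
  18^65 = 130 mod 131
Result 130 = p - 1 = -1 mod 131: 18 is a quadratic non-residue mod 131. As a residue in [0, p-1] the value is 130.
18^65 mod 131 = 130

130


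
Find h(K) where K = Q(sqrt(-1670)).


K = Q(sqrt(-1670)). d mod 4 = 2, so D = disc(K) = 4d = -6680
h(K) equals the number of primitive reduced positive-definite forms (a, b, c) = a*x^2 + b*x*y + c*y^2 with b^2 - 4ac = D,
where reduced means |b| <= a <= c, with b >= 0 whenever |b| = a or a = c, and primitive means gcd(a, b, c) = 1.
Reduced forces 3a^2 <= |D| = 6680, so 1 <= a <= 47; b must have the parity of D, and c = (b^2 - D)/(4a) must be an integer >= a.
Enumerate a = 1..47, b in [-a, a]:
  a=1: (1, 0, 1670)  [1]
  a=2: (2, 0, 835)  [1]
  a=3: (3, -2, 557), (3, 2, 557)  [2]
  a=4: none
  a=5: (5, 0, 334)  [1]
  a=6: (6, -4, 279), (6, 4, 279)  [2]
  a=7..8: none
  a=9: (9, -4, 186), (9, 4, 186)  [2]
  a=10: (10, 0, 167)  [1]
  a=11..14: none
  a=15: (15, -10, 113), (15, 10, 113)  [2]
  a=16: none
  a=17: (17, -16, 102), (17, 16, 102)  [2]
  a=18: (18, -4, 93), (18, 4, 93)  [2]
  a=19..22: none
  a=23: (23, -6, 73), (23, 6, 73)  [2]
  a=24..26: none
  a=27: (27, -4, 62), (27, 4, 62)  [2]
  a=28..29: none
  a=30: (30, -20, 59), (30, 20, 59)  [2]
  a=31: (31, -4, 54), (31, 4, 54)  [2]
  a=32..33: none
  a=34: (34, -16, 51), (34, 16, 51)  [2]
  a=35..44: none
  a=45: (45, -40, 46), (45, 40, 46)  [2]
  a=46..47: none
Total reduced forms: 1 + 1 + 2 + 1 + 2 + 2 + 1 + 2 + 2 + 2 + 2 + 2 + 2 + 2 + 2 + 2 = 28
h = 28

28


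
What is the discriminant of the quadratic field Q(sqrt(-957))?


For K = Q(sqrt(d)) with d squarefree: disc(K) = d if d = 1 mod 4, and disc(K) = 4d if d = 2 or 3 mod 4.
Here d = -957, and d mod 4 = 3.
d = 3 mod 4, not 1 (O_K = Z[sqrt(d)]), so disc(K) = 4d = 4 * (-957) = -3828

-3828


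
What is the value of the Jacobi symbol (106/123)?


Compute (106/123) via quadratic reciprocity:
  pull out 2: (2/123) = -1  (since 123 mod 8 = 3)
  reciprocity: (53/123) -> +(123/53)
  reduce: (17/53)
  reciprocity: (17/53) -> +(53/17)
  reduce: (2/17)
  pull out 2: (2/17) = +1  (since 17 mod 8 = 1)
  (1/17) = 1
Product of signs = -1

-1


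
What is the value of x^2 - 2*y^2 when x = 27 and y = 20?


x^2 - d*y^2
= 27^2 - 2*20^2
= 729 - 800
= -71

-71


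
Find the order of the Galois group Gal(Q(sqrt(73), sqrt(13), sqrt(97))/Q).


The 3 square roots of distinct primes are multiplicatively independent over Q,
so [K:Q] = 2^3 and Gal(K/Q) is isomorphic to (Z/2Z)^3.
|Gal| = 2^3 = 8

8


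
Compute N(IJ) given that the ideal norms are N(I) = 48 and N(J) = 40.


N(IJ) = N(I) * N(J)
= 48 * 40
= 1920

1920


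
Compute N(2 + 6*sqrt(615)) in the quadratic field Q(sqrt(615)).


N(a + b*sqrt(d)) = a^2 - d*b^2
= (2)^2 - (615)*(6)^2
= 4 - 22140
= -22136

-22136


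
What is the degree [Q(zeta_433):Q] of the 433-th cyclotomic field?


The degree equals Euler's totient phi(433).
433 = 433
phi(433) = 432

432


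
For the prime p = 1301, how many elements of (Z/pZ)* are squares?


For prime p, the number of non-zero quadratic residues is (p-1)/2.
= (1301-1)/2
= 650

650


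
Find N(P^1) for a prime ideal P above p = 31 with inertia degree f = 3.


N(P^a) = p^(a*f)
= 31^(1*3)
= 31^3
= 29791

29791


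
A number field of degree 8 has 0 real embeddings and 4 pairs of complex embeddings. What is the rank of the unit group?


By Dirichlet's unit theorem:
rank = r1 + r2 - 1
= 0 + 4 - 1
= 3

3


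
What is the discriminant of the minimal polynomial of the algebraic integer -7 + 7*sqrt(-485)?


The element -7 + 7*sqrt(-485) has minimal polynomial:
x^2 + 14*x + 23814
Discriminant = (14)^2 - 4*(23814)
= 196 - 95256
= -95060

-95060


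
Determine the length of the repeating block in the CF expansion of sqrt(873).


Run the CF algorithm for sqrt(873).
a_0 = floor(sqrt(873)) = 29; set m_0=0, q_0=1.
Recurrence: m' = q*a - m,  q' = (d - m'^2)/q,  a' = floor((a_0 + m')/q').
  step 1: m=29, q=32, a=1
  step 2: m=3, q=27, a=1
  step 3: m=24, q=11, a=4
  step 4: m=20, q=43, a=1
  step 5: m=23, q=8, a=6
  step 6: m=25, q=31, a=1
  step 7: m=6, q=27, a=1
  step 8: m=21, q=16, a=3
  step 9: m=27, q=9, a=6
  step 10: m=27, q=16, a=3
  step 11: m=21, q=27, a=1
  step 12: m=6, q=31, a=1
  step 13: m=25, q=8, a=6
  step 14: m=23, q=43, a=1
  step 15: m=20, q=11, a=4
  step 16: m=24, q=27, a=1
  step 17: m=3, q=32, a=1
  step 18: m=29, q=1, a=58
a_18 = 2*a_0 = 58, so the period closes here.
sqrt(873) = [29; 1, 1, 4, 1, 6, 1, 1, 3, 6, 3, 1, 1, 6, 1, 4, 1, 1, 58]
Period length = 18

18


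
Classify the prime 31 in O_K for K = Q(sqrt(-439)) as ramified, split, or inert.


K = Q(sqrt(-439)). Since d mod 4 = 1, disc(K) = -439.
Check p | disc: -439 mod 31 = 26.
p does not divide disc. Compute Legendre symbol (d/p):
26^((31-1)/2) mod 31 = -1
(d/p) = -1, so p is inert: (p) stays prime with e=1, f=2, g=1.
Therefore p is inert.

inert


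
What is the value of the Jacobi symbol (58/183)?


Compute (58/183) via quadratic reciprocity:
  pull out 2: (2/183) = +1  (since 183 mod 8 = 7)
  reciprocity: (29/183) -> +(183/29)
  reduce: (9/29)
  reciprocity: (9/29) -> +(29/9)
  reduce: (2/9)
  pull out 2: (2/9) = +1  (since 9 mod 8 = 1)
  (1/9) = 1
Product of signs = 1

1


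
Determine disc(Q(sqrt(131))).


For K = Q(sqrt(d)) with d squarefree: disc(K) = d if d = 1 mod 4, and disc(K) = 4d if d = 2 or 3 mod 4.
Here d = 131, and d mod 4 = 3.
d = 3 mod 4, not 1 (O_K = Z[sqrt(d)]), so disc(K) = 4d = 4 * (131) = 524

524


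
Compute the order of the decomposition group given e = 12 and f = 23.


|D_P| = e * f
= 12 * 23
= 276

276


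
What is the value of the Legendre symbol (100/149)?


p = 149 is prime, so compute (100/149) with the reciprocity algorithm (Jacobi-symbol steps: pull out 2s via (2/n), flip via reciprocity, reduce):
  pull out 2: (2/149) = -1  (since 149 mod 8 = 5)
  pull out 2: (2/149) = -1  (since 149 mod 8 = 5)
  reciprocity: (25/149) -> +(149/25)
  reduce: (24/25)
  pull out 2: (2/25) = +1  (since 25 mod 8 = 1)
  pull out 2: (2/25) = +1  (since 25 mod 8 = 1)
  pull out 2: (2/25) = +1  (since 25 mod 8 = 1)
  reciprocity: (3/25) -> +(25/3)
  reduce: (1/3)
  (1/3) = 1
Product of signs = 1
(100/149) = 1

1


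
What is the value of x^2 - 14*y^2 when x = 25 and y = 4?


x^2 - d*y^2
= 25^2 - 14*4^2
= 625 - 224
= 401

401


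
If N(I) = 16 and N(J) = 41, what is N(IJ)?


N(IJ) = N(I) * N(J)
= 16 * 41
= 656

656


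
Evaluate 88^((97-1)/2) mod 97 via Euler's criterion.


p = 97 is prime and the exponent is (p-1)/2 = 48, so by Euler's criterion 88^48 = (88/97) = +1 or -1 mod 97.
Compute by square-and-multiply:
  48 = 32 + 16 (binary 110000)
  Repeated squaring mod 97: 88^1 = 88, 88^2 = 81, 88^4 = 62, 88^8 = 61, 88^16 = 35, 88^32 = 61
  88^48 = 88^32 * 88^16 = 61 * 35 mod 97
    61 * 35 = 2135 = 1 mod 97
  88^48 = 1 mod 97
Result 1: 88 is a quadratic residue mod 97.
88^48 mod 97 = 1

1


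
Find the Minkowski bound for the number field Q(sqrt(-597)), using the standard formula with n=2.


d = -597, d mod 4 = 3, so disc(K) = 4d = -2388; |disc(K)| = 2388
Imaginary quadratic field, so n = 2, s = r2 = 1, r1 = 0
M = (n!/n^n) * (4/pi)^s * sqrt(|disc(K)|) = (2!/2^2) * (4/pi)^1 * sqrt(2388)
= 0.5 * 1.273240 * 48.867167
= 31.1098

31.1098


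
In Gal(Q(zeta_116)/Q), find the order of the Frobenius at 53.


The Frobenius at p in Gal(Q(zeta_n)/Q) = (Z/nZ)* is the class of p, so its order is ord_116(53), the smallest k >= 1 with 53^k = 1 mod 116.
n = 116 = 2^2 * 29, phi(116) = 56; the order divides phi(n).
Divisors of 56: 1, 2, 4, 7, 8, 14, 28, 56
Repeated squaring mod 116: 53^1 = 53, 53^2 = 25, 53^4 = 45, 53^8 = 53, 53^16 = 25, 53^32 = 45
Test divisors in increasing order:
  k=1: 53^1 = 53 mod 116
  k=2: 53^2 = 25 mod 116
  k=4: 53^4 = 45 mod 116
  k=7: 53^7 = 45 * 25 * 53 = 1 mod 116  <- first divisor giving 1
Order = 7

7


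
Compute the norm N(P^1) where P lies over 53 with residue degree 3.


N(P^a) = p^(a*f)
= 53^(1*3)
= 53^3
= 148877

148877


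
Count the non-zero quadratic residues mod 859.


For prime p, the number of non-zero quadratic residues is (p-1)/2.
= (859-1)/2
= 429

429


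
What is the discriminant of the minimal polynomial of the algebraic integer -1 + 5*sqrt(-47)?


The element -1 + 5*sqrt(-47) has minimal polynomial:
x^2 + 2*x + 1176
Discriminant = (2)^2 - 4*(1176)
= 4 - 4704
= -4700

-4700


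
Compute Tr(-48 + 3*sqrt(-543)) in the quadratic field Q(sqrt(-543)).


Tr(a + b*sqrt(d)) = (a + b*sqrt(d)) + (a - b*sqrt(d)) = 2a
= 2 * (-48)
= -96

-96


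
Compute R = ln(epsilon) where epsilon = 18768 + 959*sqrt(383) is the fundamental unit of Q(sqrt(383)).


epsilon = 18768 + 959*sqrt(383)
= 37536.0000
R = ln(37536.0000)
= 10.5331

10.5331


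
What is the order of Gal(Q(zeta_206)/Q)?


|Gal(Q(zeta_206)/Q)| = phi(206)
= 102

102


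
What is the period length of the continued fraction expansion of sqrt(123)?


Run the CF algorithm for sqrt(123).
a_0 = floor(sqrt(123)) = 11; set m_0=0, q_0=1.
Recurrence: m' = q*a - m,  q' = (d - m'^2)/q,  a' = floor((a_0 + m')/q').
  step 1: m=11, q=2, a=11
  step 2: m=11, q=1, a=22
a_2 = 2*a_0 = 22, so the period closes here.
sqrt(123) = [11; 11, 22]
Period length = 2

2


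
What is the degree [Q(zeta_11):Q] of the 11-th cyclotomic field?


The degree equals Euler's totient phi(11).
11 = 11
phi(11) = 10

10


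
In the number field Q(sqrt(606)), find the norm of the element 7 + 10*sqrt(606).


N(a + b*sqrt(d)) = a^2 - d*b^2
= (7)^2 - (606)*(10)^2
= 49 - 60600
= -60551

-60551


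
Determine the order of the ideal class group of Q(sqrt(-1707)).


K = Q(sqrt(-1707)). d mod 4 = 1, so D = disc(K) = d = -1707
h(K) equals the number of primitive reduced positive-definite forms (a, b, c) = a*x^2 + b*x*y + c*y^2 with b^2 - 4ac = D,
where reduced means |b| <= a <= c, with b >= 0 whenever |b| = a or a = c, and primitive means gcd(a, b, c) = 1.
Reduced forces 3a^2 <= |D| = 1707, so 1 <= a <= 23; b must have the parity of D, and c = (b^2 - D)/(4a) must be an integer >= a.
Enumerate a = 1..23, b in [-a, a]:
  a=1: (1, 1, 427)  [1]
  a=2: none
  a=3: (3, 3, 143)  [1]
  a=4..6: none
  a=7: (7, -1, 61), (7, 1, 61)  [2]
  a=8..10: none
  a=11: (11, -3, 39), (11, 3, 39)  [2]
  a=12: none
  a=13: (13, -3, 33), (13, 3, 33)  [2]
  a=14..20: none
  a=21: (21, -15, 23), (21, 15, 23)  [2]
  a=22..23: none
Total reduced forms: 1 + 1 + 2 + 2 + 2 + 2 = 10
h = 10

10


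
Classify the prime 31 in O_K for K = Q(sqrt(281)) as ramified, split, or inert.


K = Q(sqrt(281)). Since d mod 4 = 1, disc(K) = 281.
Check p | disc: 281 mod 31 = 2.
p does not divide disc. Compute Legendre symbol (d/p):
2^((31-1)/2) mod 31 = 1
(d/p) = 1, so p splits: (p) = P*P' with e=1, f=1, g=2.
Therefore p is split.

split


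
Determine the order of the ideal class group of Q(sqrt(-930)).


K = Q(sqrt(-930)). d mod 4 = 2, so D = disc(K) = 4d = -3720
h(K) equals the number of primitive reduced positive-definite forms (a, b, c) = a*x^2 + b*x*y + c*y^2 with b^2 - 4ac = D,
where reduced means |b| <= a <= c, with b >= 0 whenever |b| = a or a = c, and primitive means gcd(a, b, c) = 1.
Reduced forces 3a^2 <= |D| = 3720, so 1 <= a <= 35; b must have the parity of D, and c = (b^2 - D)/(4a) must be an integer >= a.
Enumerate a = 1..35, b in [-a, a]:
  a=1: (1, 0, 930)  [1]
  a=2: (2, 0, 465)  [1]
  a=3: (3, 0, 310)  [1]
  a=4: none
  a=5: (5, 0, 186)  [1]
  a=6: (6, 0, 155)  [1]
  a=7: (7, -2, 133), (7, 2, 133)  [2]
  a=8..9: none
  a=10: (10, 0, 93)  [1]
  a=11: (11, -8, 86), (11, 8, 86)  [2]
  a=12..13: none
  a=14: (14, -12, 69), (14, 12, 69)  [2]
  a=15: (15, 0, 62)  [1]
  a=16..18: none
  a=19: (19, -2, 49), (19, 2, 49)  [2]
  a=20: none
  a=21: (21, -12, 46), (21, 12, 46)  [2]
  a=22: (22, -8, 43), (22, 8, 43)  [2]
  a=23: (23, -12, 42), (23, 12, 42)  [2]
  a=24..29: none
  a=30: (30, 0, 31)  [1]
  a=31..32: none
  a=33: (33, -30, 35), (33, 30, 35)  [2]
  a=34..35: none
Total reduced forms: 1 + 1 + 1 + 1 + 1 + 2 + 1 + 2 + 2 + 1 + 2 + 2 + 2 + 2 + 1 + 2 = 24
h = 24

24


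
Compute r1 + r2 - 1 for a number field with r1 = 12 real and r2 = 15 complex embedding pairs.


By Dirichlet's unit theorem:
rank = r1 + r2 - 1
= 12 + 15 - 1
= 26

26


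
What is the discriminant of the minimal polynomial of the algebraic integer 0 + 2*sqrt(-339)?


The element 0 + 2*sqrt(-339) has minimal polynomial:
x^2 + 0*x + 1356
Discriminant = (0)^2 - 4*(1356)
= 0 - 5424
= -5424

-5424


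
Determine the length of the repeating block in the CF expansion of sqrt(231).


Run the CF algorithm for sqrt(231).
a_0 = floor(sqrt(231)) = 15; set m_0=0, q_0=1.
Recurrence: m' = q*a - m,  q' = (d - m'^2)/q,  a' = floor((a_0 + m')/q').
  step 1: m=15, q=6, a=5
  step 2: m=15, q=1, a=30
a_2 = 2*a_0 = 30, so the period closes here.
sqrt(231) = [15; 5, 30]
Period length = 2

2


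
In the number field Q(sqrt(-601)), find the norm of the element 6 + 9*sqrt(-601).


N(a + b*sqrt(d)) = a^2 - d*b^2
= (6)^2 - (-601)*(9)^2
= 36 + 48681
= 48717

48717


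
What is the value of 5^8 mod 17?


p = 17 is prime and the exponent is (p-1)/2 = 8, so by Euler's criterion 5^8 = (5/17) = +1 or -1 mod 17.
Compute by square-and-multiply:
  8 = 8 (binary 1000)
  Repeated squaring mod 17: 5^1 = 5, 5^2 = 8, 5^4 = 13, 5^8 = 16
  5^8 = 16 mod 17
Result 16 = p - 1 = -1 mod 17: 5 is a quadratic non-residue mod 17. As a residue in [0, p-1] the value is 16.
5^8 mod 17 = 16

16


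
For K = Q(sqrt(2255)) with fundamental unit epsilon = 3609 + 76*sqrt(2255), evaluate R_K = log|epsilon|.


epsilon = 3609 + 76*sqrt(2255)
= 7217.9999
R = ln(7217.9999)
= 8.8843

8.8843


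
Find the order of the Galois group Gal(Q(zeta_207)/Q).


|Gal(Q(zeta_207)/Q)| = phi(207)
= 132

132


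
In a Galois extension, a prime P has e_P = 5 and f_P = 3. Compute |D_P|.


|D_P| = e * f
= 5 * 3
= 15

15


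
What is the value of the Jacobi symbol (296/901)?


Compute (296/901) via quadratic reciprocity:
  pull out 2: (2/901) = -1  (since 901 mod 8 = 5)
  pull out 2: (2/901) = -1  (since 901 mod 8 = 5)
  pull out 2: (2/901) = -1  (since 901 mod 8 = 5)
  reciprocity: (37/901) -> +(901/37)
  reduce: (13/37)
  reciprocity: (13/37) -> +(37/13)
  reduce: (11/13)
  reciprocity: (11/13) -> +(13/11)
  reduce: (2/11)
  pull out 2: (2/11) = -1  (since 11 mod 8 = 3)
  (1/11) = 1
Product of signs = 1

1


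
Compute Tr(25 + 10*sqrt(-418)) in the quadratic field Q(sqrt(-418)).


Tr(a + b*sqrt(d)) = (a + b*sqrt(d)) + (a - b*sqrt(d)) = 2a
= 2 * (25)
= 50

50


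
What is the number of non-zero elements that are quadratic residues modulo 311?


For prime p, the number of non-zero quadratic residues is (p-1)/2.
= (311-1)/2
= 155

155


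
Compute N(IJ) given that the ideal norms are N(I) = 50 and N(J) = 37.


N(IJ) = N(I) * N(J)
= 50 * 37
= 1850

1850


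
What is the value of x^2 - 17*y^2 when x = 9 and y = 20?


x^2 - d*y^2
= 9^2 - 17*20^2
= 81 - 6800
= -6719

-6719


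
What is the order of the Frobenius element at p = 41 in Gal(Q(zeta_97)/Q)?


The Frobenius at p in Gal(Q(zeta_n)/Q) = (Z/nZ)* is the class of p, so its order is ord_97(41), the smallest k >= 1 with 41^k = 1 mod 97.
n = 97 = 97, phi(97) = 96; the order divides phi(n).
Divisors of 96: 1, 2, 3, 4, 6, 8, 12, 16, 24, 32, 48, 96
Repeated squaring mod 97: 41^1 = 41, 41^2 = 32, 41^4 = 54, 41^8 = 6, 41^16 = 36, 41^32 = 35, 41^64 = 61
Test divisors in increasing order:
  k=1: 41^1 = 41 mod 97
  k=2: 41^2 = 32 mod 97
  k=3: 41^3 = 32 * 41 = 51 mod 97
  k=4: 41^4 = 54 mod 97
  k=6: 41^6 = 54 * 32 = 79 mod 97
  k=8: 41^8 = 6 mod 97
  k=12: 41^12 = 6 * 54 = 33 mod 97
  k=16: 41^16 = 36 mod 97
  k=24: 41^24 = 36 * 6 = 22 mod 97
  k=32: 41^32 = 35 mod 97
  k=48: 41^48 = 35 * 36 = 96 mod 97
  k=96: 41^96 = 61 * 35 = 1 mod 97  <- first divisor giving 1
Order = 96

96


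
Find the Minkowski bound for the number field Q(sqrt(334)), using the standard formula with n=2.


d = 334, d mod 4 = 2, so disc(K) = 4d = 1336; |disc(K)| = 1336
Real quadratic field, so n = 2, s = r2 = 0, r1 = 2
M = (n!/n^n) * (4/pi)^s * sqrt(|disc(K)|) = (2!/2^2) * (4/pi)^0 * sqrt(1336)
= 0.5 * 1.000000 * 36.551334
= 18.2757

18.2757


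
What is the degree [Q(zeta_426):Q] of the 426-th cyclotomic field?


The degree equals Euler's totient phi(426).
426 = 2 * 3 * 71
phi(426) = 140

140


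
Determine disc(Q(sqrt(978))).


For K = Q(sqrt(d)) with d squarefree: disc(K) = d if d = 1 mod 4, and disc(K) = 4d if d = 2 or 3 mod 4.
Here d = 978, and d mod 4 = 2.
d = 2 mod 4, not 1 (O_K = Z[sqrt(d)]), so disc(K) = 4d = 4 * (978) = 3912

3912


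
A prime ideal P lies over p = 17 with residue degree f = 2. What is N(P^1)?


N(P^a) = p^(a*f)
= 17^(1*2)
= 17^2
= 289

289


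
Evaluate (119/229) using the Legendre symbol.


p = 229 is prime, so compute (119/229) with the reciprocity algorithm (Jacobi-symbol steps: pull out 2s via (2/n), flip via reciprocity, reduce):
  reciprocity: (119/229) -> +(229/119)
  reduce: (110/119)
  pull out 2: (2/119) = +1  (since 119 mod 8 = 7)
  reciprocity: (55/119) -> -(119/55)
  reduce: (9/55)
  reciprocity: (9/55) -> +(55/9)
  reduce: (1/9)
  (1/9) = 1
Product of signs = -1
(119/229) = -1

-1


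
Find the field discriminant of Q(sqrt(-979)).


For K = Q(sqrt(d)) with d squarefree: disc(K) = d if d = 1 mod 4, and disc(K) = 4d if d = 2 or 3 mod 4.
Here d = -979, and d mod 4 = 1.
d = 1 mod 4 (O_K = Z[(1+sqrt(d))/2]), so disc(K) = d = -979

-979


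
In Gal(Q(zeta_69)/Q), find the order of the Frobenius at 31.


The Frobenius at p in Gal(Q(zeta_n)/Q) = (Z/nZ)* is the class of p, so its order is ord_69(31), the smallest k >= 1 with 31^k = 1 mod 69.
n = 69 = 3 * 23, phi(69) = 44; the order divides phi(n).
Divisors of 44: 1, 2, 4, 11, 22, 44
Repeated squaring mod 69: 31^1 = 31, 31^2 = 64, 31^4 = 25, 31^8 = 4, 31^16 = 16, 31^32 = 49
Test divisors in increasing order:
  k=1: 31^1 = 31 mod 69
  k=2: 31^2 = 64 mod 69
  k=4: 31^4 = 25 mod 69
  k=11: 31^11 = 4 * 64 * 31 = 1 mod 69  <- first divisor giving 1
Order = 11

11


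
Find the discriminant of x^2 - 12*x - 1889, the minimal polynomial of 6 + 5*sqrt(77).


The element 6 + 5*sqrt(77) has minimal polynomial:
x^2 - 12*x - 1889
Discriminant = (-12)^2 - 4*(-1889)
= 144 + 7556
= 7700

7700


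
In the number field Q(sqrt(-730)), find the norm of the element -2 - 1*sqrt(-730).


N(a + b*sqrt(d)) = a^2 - d*b^2
= (-2)^2 - (-730)*(-1)^2
= 4 + 730
= 734

734


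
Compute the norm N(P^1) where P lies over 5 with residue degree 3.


N(P^a) = p^(a*f)
= 5^(1*3)
= 5^3
= 125

125


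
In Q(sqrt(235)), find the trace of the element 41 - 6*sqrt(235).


Tr(a + b*sqrt(d)) = (a + b*sqrt(d)) + (a - b*sqrt(d)) = 2a
= 2 * (41)
= 82

82


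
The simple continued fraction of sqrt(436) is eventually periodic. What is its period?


Run the CF algorithm for sqrt(436).
a_0 = floor(sqrt(436)) = 20; set m_0=0, q_0=1.
Recurrence: m' = q*a - m,  q' = (d - m'^2)/q,  a' = floor((a_0 + m')/q').
  step 1: m=20, q=36, a=1
  step 2: m=16, q=5, a=7
  step 3: m=19, q=15, a=2
  step 4: m=11, q=21, a=1
  step 5: m=10, q=16, a=1
  step 6: m=6, q=25, a=1
  step 7: m=19, q=3, a=13
  step 8: m=20, q=12, a=3
  step 9: m=16, q=15, a=2
  step 10: m=14, q=16, a=2
  step 11: m=18, q=7, a=5
  step 12: m=17, q=21, a=1
  step 13: m=4, q=20, a=1
  step 14: m=16, q=9, a=4
  step 15: m=20, q=4, a=10
  step 16: m=20, q=9, a=4
  step 17: m=16, q=20, a=1
  step 18: m=4, q=21, a=1
  step 19: m=17, q=7, a=5
  step 20: m=18, q=16, a=2
  step 21: m=14, q=15, a=2
  step 22: m=16, q=12, a=3
  step 23: m=20, q=3, a=13
  step 24: m=19, q=25, a=1
  step 25: m=6, q=16, a=1
  step 26: m=10, q=21, a=1
  step 27: m=11, q=15, a=2
  step 28: m=19, q=5, a=7
  step 29: m=16, q=36, a=1
  step 30: m=20, q=1, a=40
a_30 = 2*a_0 = 40, so the period closes here.
sqrt(436) = [20; 1, 7, 2, 1, 1, 1, 13, 3, 2, 2, 5, 1, 1, 4, 10, 4, 1, 1, 5, 2, 2, 3, 13, 1, 1, 1, 2, 7, 1, 40]
Period length = 30

30


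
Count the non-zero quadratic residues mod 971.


For prime p, the number of non-zero quadratic residues is (p-1)/2.
= (971-1)/2
= 485

485


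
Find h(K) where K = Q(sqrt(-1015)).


K = Q(sqrt(-1015)). d mod 4 = 1, so D = disc(K) = d = -1015
h(K) equals the number of primitive reduced positive-definite forms (a, b, c) = a*x^2 + b*x*y + c*y^2 with b^2 - 4ac = D,
where reduced means |b| <= a <= c, with b >= 0 whenever |b| = a or a = c, and primitive means gcd(a, b, c) = 1.
Reduced forces 3a^2 <= |D| = 1015, so 1 <= a <= 18; b must have the parity of D, and c = (b^2 - D)/(4a) must be an integer >= a.
Enumerate a = 1..18, b in [-a, a]:
  a=1: (1, 1, 254)  [1]
  a=2: (2, -1, 127), (2, 1, 127)  [2]
  a=3: none
  a=4: (4, -3, 64), (4, 3, 64)  [2]
  a=5: (5, 5, 52)  [1]
  a=6: none
  a=7: (7, 7, 38)  [1]
  a=8: (8, -3, 32), (8, 3, 32)  [2]
  a=9: none
  a=10: (10, -5, 26), (10, 5, 26)  [2]
  a=11..12: none
  a=13: (13, -5, 20), (13, 5, 20)  [2]
  a=14: (14, -7, 19), (14, 7, 19)  [2]
  a=15: none
  a=16: (16, 3, 16)  [1]
  a=17..18: none
Total reduced forms: 1 + 2 + 2 + 1 + 1 + 2 + 2 + 2 + 2 + 1 = 16
h = 16

16


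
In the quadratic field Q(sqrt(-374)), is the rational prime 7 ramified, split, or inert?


K = Q(sqrt(-374)). Since d mod 4 = 2, disc(K) = -1496.
Check p | disc: -1496 mod 7 = 2.
p does not divide disc. Compute Legendre symbol (d/p):
4^((7-1)/2) mod 7 = 1
(d/p) = 1, so p splits: (p) = P*P' with e=1, f=1, g=2.
Therefore p is split.

split


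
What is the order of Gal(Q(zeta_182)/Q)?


|Gal(Q(zeta_182)/Q)| = phi(182)
= 72

72


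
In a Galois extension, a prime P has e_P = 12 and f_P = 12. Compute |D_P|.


|D_P| = e * f
= 12 * 12
= 144

144


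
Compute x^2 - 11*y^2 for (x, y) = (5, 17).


x^2 - d*y^2
= 5^2 - 11*17^2
= 25 - 3179
= -3154

-3154


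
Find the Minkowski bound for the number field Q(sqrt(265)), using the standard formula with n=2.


d = 265, d mod 4 = 1, so disc(K) = d = 265; |disc(K)| = 265
Real quadratic field, so n = 2, s = r2 = 0, r1 = 2
M = (n!/n^n) * (4/pi)^s * sqrt(|disc(K)|) = (2!/2^2) * (4/pi)^0 * sqrt(265)
= 0.5 * 1.000000 * 16.278821
= 8.1394

8.1394


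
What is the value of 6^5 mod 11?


p = 11 is prime and the exponent is (p-1)/2 = 5, so by Euler's criterion 6^5 = (6/11) = +1 or -1 mod 11.
Compute by square-and-multiply:
  5 = 4 + 1 (binary 101)
  Repeated squaring mod 11: 6^1 = 6, 6^2 = 3, 6^4 = 9
  6^5 = 6^4 * 6^1 = 9 * 6 mod 11
    9 * 6 = 54 = 10 mod 11
  6^5 = 10 mod 11
Result 10 = p - 1 = -1 mod 11: 6 is a quadratic non-residue mod 11. As a residue in [0, p-1] the value is 10.
6^5 mod 11 = 10

10


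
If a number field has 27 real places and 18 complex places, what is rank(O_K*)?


By Dirichlet's unit theorem:
rank = r1 + r2 - 1
= 27 + 18 - 1
= 44

44


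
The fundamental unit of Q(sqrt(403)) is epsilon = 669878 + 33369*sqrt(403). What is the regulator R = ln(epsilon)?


epsilon = 669878 + 33369*sqrt(403)
= 1.3398e+06
R = ln(1.3398e+06)
= 14.1080

14.1080


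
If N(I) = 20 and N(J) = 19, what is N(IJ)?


N(IJ) = N(I) * N(J)
= 20 * 19
= 380

380


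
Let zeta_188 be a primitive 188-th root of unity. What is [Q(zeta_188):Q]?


The degree equals Euler's totient phi(188).
188 = 2^2 * 47
phi(188) = 92

92


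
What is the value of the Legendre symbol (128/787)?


p = 787 is prime, so compute (128/787) with the reciprocity algorithm (Jacobi-symbol steps: pull out 2s via (2/n), flip via reciprocity, reduce):
  pull out 2: (2/787) = -1  (since 787 mod 8 = 3)
  pull out 2: (2/787) = -1  (since 787 mod 8 = 3)
  pull out 2: (2/787) = -1  (since 787 mod 8 = 3)
  pull out 2: (2/787) = -1  (since 787 mod 8 = 3)
  pull out 2: (2/787) = -1  (since 787 mod 8 = 3)
  pull out 2: (2/787) = -1  (since 787 mod 8 = 3)
  pull out 2: (2/787) = -1  (since 787 mod 8 = 3)
  (1/787) = 1
Product of signs = -1
(128/787) = -1

-1


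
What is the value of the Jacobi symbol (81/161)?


Compute (81/161) via quadratic reciprocity:
  reciprocity: (81/161) -> +(161/81)
  reduce: (80/81)
  pull out 2: (2/81) = +1  (since 81 mod 8 = 1)
  pull out 2: (2/81) = +1  (since 81 mod 8 = 1)
  pull out 2: (2/81) = +1  (since 81 mod 8 = 1)
  pull out 2: (2/81) = +1  (since 81 mod 8 = 1)
  reciprocity: (5/81) -> +(81/5)
  reduce: (1/5)
  (1/5) = 1
Product of signs = 1

1
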